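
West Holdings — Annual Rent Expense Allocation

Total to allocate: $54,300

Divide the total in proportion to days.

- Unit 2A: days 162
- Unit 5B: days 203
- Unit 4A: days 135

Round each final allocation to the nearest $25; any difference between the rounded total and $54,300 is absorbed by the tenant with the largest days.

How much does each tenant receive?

Unit 2A: $17,600 | Unit 5B: $22,050 | Unit 4A: $14,650

Combined days = 162 + 203 + 135 = 500.
Pro-rata amounts: Unit 2A 17,593.20; Unit 5B 22,045.80; Unit 4A 14,661.00.
After rounding ($25): Unit 2A $17,600; Unit 5B $22,050; Unit 4A $14,650. Sum = $54,300.
Sum already equals the total — no adjustment.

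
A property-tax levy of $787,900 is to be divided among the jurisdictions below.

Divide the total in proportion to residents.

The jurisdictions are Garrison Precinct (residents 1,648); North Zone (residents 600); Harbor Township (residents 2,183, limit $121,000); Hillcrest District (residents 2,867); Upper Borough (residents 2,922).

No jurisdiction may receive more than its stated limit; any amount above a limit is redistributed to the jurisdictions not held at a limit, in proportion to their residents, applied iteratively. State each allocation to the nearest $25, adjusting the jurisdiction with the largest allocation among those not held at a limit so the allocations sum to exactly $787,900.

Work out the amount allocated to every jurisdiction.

Garrison Precinct: $136,750 | North Zone: $49,775 | Harbor Township: $121,000 | Hillcrest District: $237,900 | Upper Borough: $242,475

Combined residents = 10,220.
Unconstrained shares: Garrison Precinct 127,050.80; North Zone 46,256.36; Harbor Township 168,296.06; Hillcrest District 221,028.31; Upper Borough 225,268.47.
Capped: Harbor Township ($121,000); remaining pool $666,900 reallocated over remaining residents 8,037.
Shares after redistribution: Garrison Precinct 136,748.94 → $136,750; North Zone 49,787.23 → $49,775; Hillcrest District 237,900.00 → $237,900; Upper Borough 242,463.83 → $242,475.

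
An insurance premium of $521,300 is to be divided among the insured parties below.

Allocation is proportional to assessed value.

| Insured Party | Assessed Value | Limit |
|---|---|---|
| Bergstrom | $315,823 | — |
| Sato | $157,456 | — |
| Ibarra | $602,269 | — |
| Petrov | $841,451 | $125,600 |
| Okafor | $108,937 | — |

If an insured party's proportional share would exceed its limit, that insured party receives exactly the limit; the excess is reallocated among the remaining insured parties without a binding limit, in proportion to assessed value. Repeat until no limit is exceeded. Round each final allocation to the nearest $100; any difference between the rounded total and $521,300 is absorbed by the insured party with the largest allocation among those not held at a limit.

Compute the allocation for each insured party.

Bergstrom: $105,500; Sato: $52,600; Ibarra: $201,200; Petrov: $125,600; Okafor: $36,400

Sum of assessed value: 2,025,936.
Proportional shares (ignoring caps): Bergstrom 81,265.42; Sato 40,515.50; Ibarra 154,971.74; Petrov 216,516.42; Okafor 28,030.92.
Capped: Petrov ($125,600); balance $395,700 reallocated over remaining assessed value 1,184,485.
Shares after redistribution: Bergstrom 105,506.75 → $105,500; Sato 52,601.21 → $52,600; Ibarra 201,199.55 → $201,200; Okafor 36,392.50 → $36,400.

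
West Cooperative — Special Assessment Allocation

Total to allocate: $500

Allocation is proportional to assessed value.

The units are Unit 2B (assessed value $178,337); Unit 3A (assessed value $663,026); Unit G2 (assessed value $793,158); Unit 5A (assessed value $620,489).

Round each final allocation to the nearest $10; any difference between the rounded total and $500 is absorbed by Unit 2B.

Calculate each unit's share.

Unit 2B: $30; Unit 3A: $150; Unit G2: $180; Unit 5A: $140

Combined assessed value = 2,255,010.
Proportional shares: Unit 2B 178,337/2,255,010 × $500 = 39.54; Unit 3A 663,026/2,255,010 × $500 = 147.01; Unit G2 793,158/2,255,010 × $500 = 175.87; Unit 5A 620,489/2,255,010 × $500 = 137.58.
Rounded to nearest $10: Unit 2B $40; Unit 3A $150; Unit G2 $180; Unit 5A $140. Sum = $510.
Difference $500 − $510 = −$10 applied to Unit 2B: Unit 2B becomes $30.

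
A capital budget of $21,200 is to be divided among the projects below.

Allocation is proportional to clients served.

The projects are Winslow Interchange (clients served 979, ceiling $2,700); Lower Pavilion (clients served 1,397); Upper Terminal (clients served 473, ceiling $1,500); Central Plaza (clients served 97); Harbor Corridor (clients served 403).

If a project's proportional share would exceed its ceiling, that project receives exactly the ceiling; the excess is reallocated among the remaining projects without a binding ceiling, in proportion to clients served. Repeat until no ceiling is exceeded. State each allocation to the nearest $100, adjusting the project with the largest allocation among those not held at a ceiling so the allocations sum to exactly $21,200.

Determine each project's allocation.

Combined clients served = 3,349.
Pro-rata shares before constraints: Winslow Interchange 6,197.31; Lower Pavilion 8,843.36; Upper Terminal 2,994.21; Central Plaza 614.03; Harbor Corridor 2,551.09.
Capped: Winslow Interchange ($2,700), Upper Terminal ($1,500); balance $17,000 reallocated over remaining clients served 1,897.
Shares after redistribution: Lower Pavilion 12,519.24 → $12,500; Central Plaza 869.27 → $900; Harbor Corridor 3,611.49 → $3,600.

Winslow Interchange: $2,700; Lower Pavilion: $12,500; Upper Terminal: $1,500; Central Plaza: $900; Harbor Corridor: $3,600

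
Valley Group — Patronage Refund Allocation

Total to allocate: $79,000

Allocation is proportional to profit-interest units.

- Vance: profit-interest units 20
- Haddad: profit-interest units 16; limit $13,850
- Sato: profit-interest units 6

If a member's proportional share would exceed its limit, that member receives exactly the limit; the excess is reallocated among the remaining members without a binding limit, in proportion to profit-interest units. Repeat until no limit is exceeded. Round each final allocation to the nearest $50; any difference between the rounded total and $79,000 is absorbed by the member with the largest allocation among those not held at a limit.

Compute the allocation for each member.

Vance: $50,100 | Haddad: $13,850 | Sato: $15,050

Combined profit-interest units = 42.
Proportional shares (ignoring caps): Vance 37,619.05; Haddad 30,095.24; Sato 11,285.71.
Held at cap: Haddad ($13,850); remaining pool $65,150 reallocated over remaining profit-interest units 26.
Shares after redistribution: Vance 50,115.38 → $50,100; Sato 15,034.62 → $15,050.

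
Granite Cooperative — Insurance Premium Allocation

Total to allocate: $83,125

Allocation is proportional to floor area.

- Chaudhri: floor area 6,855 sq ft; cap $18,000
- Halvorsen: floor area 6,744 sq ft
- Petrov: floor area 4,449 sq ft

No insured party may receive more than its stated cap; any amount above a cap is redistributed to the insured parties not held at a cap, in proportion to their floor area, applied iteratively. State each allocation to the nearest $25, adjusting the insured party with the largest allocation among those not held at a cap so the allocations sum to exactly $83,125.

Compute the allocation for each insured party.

Chaudhri: $18,000 | Halvorsen: $39,250 | Petrov: $25,875

Total floor area = 18,048.
Proportional shares (ignoring caps): Chaudhri 31,572.58; Halvorsen 31,061.34; Petrov 20,491.09.
Capped: Chaudhri ($18,000); balance $65,125 reallocated over remaining floor area 11,193.
Redistributed shares: Halvorsen 39,239.08 → $39,250; Petrov 25,885.92 → $25,875.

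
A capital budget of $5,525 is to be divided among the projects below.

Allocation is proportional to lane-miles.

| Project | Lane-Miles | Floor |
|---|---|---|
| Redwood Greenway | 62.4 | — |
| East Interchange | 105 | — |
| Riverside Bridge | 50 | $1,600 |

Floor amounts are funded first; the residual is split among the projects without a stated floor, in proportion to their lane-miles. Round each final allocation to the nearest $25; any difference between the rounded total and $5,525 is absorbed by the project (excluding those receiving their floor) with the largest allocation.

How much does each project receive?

Minimums first: Riverside Bridge $1,600. Remaining pool $3,925.
Remaining pool split over remaining lane-miles 167.4: Redwood Greenway 1,463.08 → $1,475; East Interchange 2,461.92 → $2,450.

Redwood Greenway: $1,475; East Interchange: $2,450; Riverside Bridge: $1,600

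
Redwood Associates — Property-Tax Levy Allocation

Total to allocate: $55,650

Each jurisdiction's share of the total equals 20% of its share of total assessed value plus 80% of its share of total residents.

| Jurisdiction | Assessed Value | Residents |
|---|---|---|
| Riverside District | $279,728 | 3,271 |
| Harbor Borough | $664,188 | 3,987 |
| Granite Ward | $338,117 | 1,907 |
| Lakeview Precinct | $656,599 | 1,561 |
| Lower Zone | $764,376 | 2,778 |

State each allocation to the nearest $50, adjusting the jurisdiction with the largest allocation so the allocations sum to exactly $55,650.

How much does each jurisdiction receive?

Riverside District: $11,950 · Harbor Borough: $15,850 · Granite Ward: $7,700 · Lakeview Precinct: $7,850 · Lower Zone: $12,300

Assessed value total 2,703,008; residents total 13,504.
Blended shares (20% assessed value + 80% residents): Riverside District 0.2145; Harbor Borough 0.2853; Granite Ward 0.1380; Lakeview Precinct 0.1411; Lower Zone 0.2211.
Unrounded shares: Riverside District 11,935.65; Harbor Borough 15,879.23; Granite Ward 7,679.24; Lakeview Precinct 7,849.94; Lower Zone 12,305.93.
At nearest $50: Riverside District $11,950; Harbor Borough $15,900; Granite Ward $7,700; Lakeview Precinct $7,850; Lower Zone $12,300. Sum = $55,700.
Difference $55,650 − $55,700 = −$50 applied to largest allocation (Harbor Borough): Harbor Borough becomes $15,850.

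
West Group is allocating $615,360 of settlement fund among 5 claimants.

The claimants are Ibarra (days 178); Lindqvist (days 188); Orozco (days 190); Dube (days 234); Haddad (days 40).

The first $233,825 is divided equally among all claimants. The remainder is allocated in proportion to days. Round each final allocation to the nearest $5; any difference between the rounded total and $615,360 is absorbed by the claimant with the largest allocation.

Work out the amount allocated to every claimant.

First tranche $233,825 split equally: $46,765 each.
Remainder $381,535 by days (total 830): Ibarra 81,823.17 → $81,825; Lindqvist 86,419.98 → $86,420; Orozco 87,339.34 → $87,340; Dube 107,565.29 → $107,565; Haddad 18,387.23 → $18,385.
Totals: Ibarra $46,765 + $81,825 = $128,590; Lindqvist $46,765 + $86,420 = $133,185; Orozco $46,765 + $87,340 = $134,105; Dube $46,765 + $107,565 = $154,330; Haddad $46,765 + $18,385 = $65,150.

Ibarra: $128,590 · Lindqvist: $133,185 · Orozco: $134,105 · Dube: $154,330 · Haddad: $65,150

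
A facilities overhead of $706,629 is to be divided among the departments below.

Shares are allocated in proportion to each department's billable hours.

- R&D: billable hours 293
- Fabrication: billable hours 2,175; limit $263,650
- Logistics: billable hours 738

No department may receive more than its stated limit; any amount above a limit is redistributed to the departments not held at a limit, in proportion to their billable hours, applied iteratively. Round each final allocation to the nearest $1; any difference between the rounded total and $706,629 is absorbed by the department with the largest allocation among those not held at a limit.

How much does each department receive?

Billable hours total: 3,206.
Unconstrained shares: R&D 64,579.63; Fabrication 479,388.05; Logistics 162,661.32.
Held at cap: Fabrication ($263,650); balance $442,979 reallocated over remaining billable hours 1,031.
Shares after redistribution: R&D 125,890.25 → $125,890; Logistics 317,088.75 → $317,089.

R&D: $125,890; Fabrication: $263,650; Logistics: $317,089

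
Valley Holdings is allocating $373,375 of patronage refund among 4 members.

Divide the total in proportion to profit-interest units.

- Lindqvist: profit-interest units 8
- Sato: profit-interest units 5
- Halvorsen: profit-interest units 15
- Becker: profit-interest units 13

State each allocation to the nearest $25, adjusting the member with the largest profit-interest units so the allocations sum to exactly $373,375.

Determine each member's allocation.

Sum of profit-interest units: 41.
Unrounded shares: Lindqvist 8/41 × $373,375 = 72,853.66; Sato 5/41 × $373,375 = 45,533.54; Halvorsen 15/41 × $373,375 = 136,600.61; Becker 13/41 × $373,375 = 118,387.20.
After rounding ($25): Lindqvist $72,850; Sato $45,525; Halvorsen $136,600; Becker $118,375. Sum = $373,350.
Difference $373,375 − $373,350 = +$25 applied to largest profit-interest units (Halvorsen): Halvorsen becomes $136,625.

Lindqvist: $72,850 · Sato: $45,525 · Halvorsen: $136,625 · Becker: $118,375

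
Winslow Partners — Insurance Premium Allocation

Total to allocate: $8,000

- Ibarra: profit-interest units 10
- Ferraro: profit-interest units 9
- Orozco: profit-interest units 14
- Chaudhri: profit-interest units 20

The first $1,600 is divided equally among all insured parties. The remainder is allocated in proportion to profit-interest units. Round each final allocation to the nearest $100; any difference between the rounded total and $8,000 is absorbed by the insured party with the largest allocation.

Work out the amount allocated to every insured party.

$1,600 shared equally gives $400 per insured party.
Remainder $6,400 by profit-interest units (total 53): Ibarra 1,207.55 → $1,200; Ferraro 1,086.79 → $1,100; Orozco 1,690.57 → $1,700; Chaudhri 2,415.09 → $2,400.
Totals: Ibarra $400 + $1,200 = $1,600; Ferraro $400 + $1,100 = $1,500; Orozco $400 + $1,700 = $2,100; Chaudhri $400 + $2,400 = $2,800.

Ibarra: $1,600; Ferraro: $1,500; Orozco: $2,100; Chaudhri: $2,800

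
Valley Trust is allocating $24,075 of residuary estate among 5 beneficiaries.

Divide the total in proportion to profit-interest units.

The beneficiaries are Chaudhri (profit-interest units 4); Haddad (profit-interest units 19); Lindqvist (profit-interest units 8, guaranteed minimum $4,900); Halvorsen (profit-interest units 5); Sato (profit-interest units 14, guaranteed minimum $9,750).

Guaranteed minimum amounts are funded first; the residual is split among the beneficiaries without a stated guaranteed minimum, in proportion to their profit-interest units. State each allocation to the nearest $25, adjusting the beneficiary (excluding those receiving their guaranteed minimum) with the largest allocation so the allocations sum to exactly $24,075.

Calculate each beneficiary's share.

Chaudhri: $1,350 | Haddad: $6,400 | Lindqvist: $4,900 | Halvorsen: $1,675 | Sato: $9,750

Fund the minimums — Lindqvist $4,900; Sato $9,750. Remaining pool $9,425.
Remaining pool split over remaining profit-interest units 28: Chaudhri 1,346.43 → $1,350; Haddad 6,395.54 → $6,400; Halvorsen 1,683.04 → $1,675.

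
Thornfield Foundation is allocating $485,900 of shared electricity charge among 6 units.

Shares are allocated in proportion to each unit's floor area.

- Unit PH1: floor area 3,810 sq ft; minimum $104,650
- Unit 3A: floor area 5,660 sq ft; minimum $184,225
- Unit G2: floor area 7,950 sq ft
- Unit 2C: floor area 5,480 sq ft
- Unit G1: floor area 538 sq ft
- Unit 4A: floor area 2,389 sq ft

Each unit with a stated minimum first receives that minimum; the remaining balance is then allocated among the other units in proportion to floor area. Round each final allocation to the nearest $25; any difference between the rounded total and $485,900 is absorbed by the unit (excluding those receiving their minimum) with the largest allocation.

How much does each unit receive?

Unit PH1: $104,650 | Unit 3A: $184,225 | Unit G2: $95,775 | Unit 2C: $66,000 | Unit G1: $6,475 | Unit 4A: $28,775

Minimums first: Unit PH1 $104,650; Unit 3A $184,225. Remaining pool $197,025.
Remaining pool split over remaining floor area 16,357: Unit G2 95,760.15 → $95,750; Unit 2C 66,008.25 → $66,000; Unit G1 6,480.37 → $6,475; Unit 4A 28,776.23 → $28,775.
Rounding difference +$25 applied to Unit G2 → $95,775.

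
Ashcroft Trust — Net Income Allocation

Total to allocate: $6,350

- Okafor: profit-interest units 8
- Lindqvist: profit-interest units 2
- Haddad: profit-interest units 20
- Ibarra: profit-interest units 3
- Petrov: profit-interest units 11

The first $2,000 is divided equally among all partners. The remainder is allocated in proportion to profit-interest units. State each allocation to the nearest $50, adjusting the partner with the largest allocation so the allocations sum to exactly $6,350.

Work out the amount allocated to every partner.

Okafor: $1,200; Lindqvist: $600; Haddad: $2,350; Ibarra: $700; Petrov: $1,500

Equal tier: $2,000 ÷ 5 = $400 apiece.
Remainder $4,350 by profit-interest units (total 44): Okafor 790.91 → $800; Lindqvist 197.73 → $200; Haddad 1,977.27 → $2,000; Ibarra 296.59 → $300; Petrov 1,087.50 → $1,100.
Rounding difference −$50 on remainder applied to Haddad.
Totals: Okafor $400 + $800 = $1,200; Lindqvist $400 + $200 = $600; Haddad $400 + $1,950 = $2,350; Ibarra $400 + $300 = $700; Petrov $400 + $1,100 = $1,500.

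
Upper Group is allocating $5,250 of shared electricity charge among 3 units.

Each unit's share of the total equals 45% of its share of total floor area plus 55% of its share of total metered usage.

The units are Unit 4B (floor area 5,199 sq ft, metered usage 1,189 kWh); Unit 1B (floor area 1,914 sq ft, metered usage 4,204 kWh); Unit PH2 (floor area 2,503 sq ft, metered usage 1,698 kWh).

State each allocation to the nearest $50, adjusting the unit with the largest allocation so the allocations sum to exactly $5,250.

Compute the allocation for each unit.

Totals — floor area 9,616, metered usage 7,091.
Composite weights (45% floor area + 55% metered usage): Unit 4B 0.3355; Unit 1B 0.4156; Unit PH2 0.2488.
Pro-rata amounts: Unit 4B 1,761.48; Unit 1B 2,182.14; Unit PH2 1,306.38.
At nearest $50: Unit 4B $1,750; Unit 1B $2,200; Unit PH2 $1,300. Sum = $5,250.
No rounding difference to absorb.

Unit 4B: $1,750 · Unit 1B: $2,200 · Unit PH2: $1,300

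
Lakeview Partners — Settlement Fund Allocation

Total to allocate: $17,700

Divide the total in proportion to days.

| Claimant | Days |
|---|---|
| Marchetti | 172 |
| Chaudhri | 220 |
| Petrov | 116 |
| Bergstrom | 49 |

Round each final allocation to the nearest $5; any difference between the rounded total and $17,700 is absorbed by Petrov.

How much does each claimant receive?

Marchetti: $5,465; Chaudhri: $6,990; Petrov: $3,690; Bergstrom: $1,555

Days total: 557.
Proportional shares: Marchetti 172/557 × $17,700 = 5,465.71; Chaudhri 220/557 × $17,700 = 6,991.02; Petrov 116/557 × $17,700 = 3,686.18; Bergstrom 49/557 × $17,700 = 1,557.09.
Rounded to nearest $5: Marchetti $5,465; Chaudhri $6,990; Petrov $3,685; Bergstrom $1,555. Sum = $17,695.
Difference $17,700 − $17,695 = +$5 applied to Petrov: Petrov becomes $3,690.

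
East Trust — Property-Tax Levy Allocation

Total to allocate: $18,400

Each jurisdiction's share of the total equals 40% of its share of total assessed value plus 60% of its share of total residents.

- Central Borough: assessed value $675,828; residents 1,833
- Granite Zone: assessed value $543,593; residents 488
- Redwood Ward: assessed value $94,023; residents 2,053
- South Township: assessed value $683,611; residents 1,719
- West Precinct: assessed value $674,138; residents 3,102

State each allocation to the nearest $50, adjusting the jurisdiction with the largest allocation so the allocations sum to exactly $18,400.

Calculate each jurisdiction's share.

Central Borough: $4,050; Granite Zone: $2,100; Redwood Ward: $2,700; South Township: $3,950; West Precinct: $5,600

Totals — assessed value 2,671,193, residents 9,195.
Blended shares (40% assessed value + 60% residents): Central Borough 0.2208; Granite Zone 0.1132; Redwood Ward 0.1480; South Township 0.2145; West Precinct 0.3034.
Unrounded shares: Central Borough 4,062.92; Granite Zone 2,083.69; Redwood Ward 2,724.00; South Township 3,947.49; West Precinct 5,581.89.
Rounded to nearest $50: Central Borough $4,050; Granite Zone $2,100; Redwood Ward $2,700; South Township $3,950; West Precinct $5,600. Sum = $18,400.
Sum already equals the total — no adjustment.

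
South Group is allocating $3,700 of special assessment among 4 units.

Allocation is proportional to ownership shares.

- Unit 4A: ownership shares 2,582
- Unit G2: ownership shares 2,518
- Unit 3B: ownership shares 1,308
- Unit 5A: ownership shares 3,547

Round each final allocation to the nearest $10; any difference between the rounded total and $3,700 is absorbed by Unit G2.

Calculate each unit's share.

Unit 4A: $960 | Unit G2: $930 | Unit 3B: $490 | Unit 5A: $1,320

Total ownership shares = 9,955.
Unrounded shares: Unit 4A 2,582/9,955 × $3,700 = 959.66; Unit G2 2,518/9,955 × $3,700 = 935.87; Unit 3B 1,308/9,955 × $3,700 = 486.15; Unit 5A 3,547/9,955 × $3,700 = 1,318.32.
At nearest $10: Unit 4A $960; Unit G2 $940; Unit 3B $490; Unit 5A $1,320. Sum = $3,710.
Difference $3,700 − $3,710 = −$10 applied to Unit G2: Unit G2 becomes $930.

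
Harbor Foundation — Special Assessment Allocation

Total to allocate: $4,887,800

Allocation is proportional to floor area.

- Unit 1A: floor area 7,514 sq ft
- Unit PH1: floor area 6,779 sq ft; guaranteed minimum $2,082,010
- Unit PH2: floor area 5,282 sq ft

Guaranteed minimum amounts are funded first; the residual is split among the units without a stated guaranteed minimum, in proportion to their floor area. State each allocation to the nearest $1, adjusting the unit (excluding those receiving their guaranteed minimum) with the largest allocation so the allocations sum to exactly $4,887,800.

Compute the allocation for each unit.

Minimums first: Unit PH1 $2,082,010. Balance $2,805,790.
Balance split over remaining floor area 12,796: Unit 1A 1,647,601.29 → $1,647,601; Unit PH2 1,158,188.71 → $1,158,189.

Unit 1A: $1,647,601; Unit PH1: $2,082,010; Unit PH2: $1,158,189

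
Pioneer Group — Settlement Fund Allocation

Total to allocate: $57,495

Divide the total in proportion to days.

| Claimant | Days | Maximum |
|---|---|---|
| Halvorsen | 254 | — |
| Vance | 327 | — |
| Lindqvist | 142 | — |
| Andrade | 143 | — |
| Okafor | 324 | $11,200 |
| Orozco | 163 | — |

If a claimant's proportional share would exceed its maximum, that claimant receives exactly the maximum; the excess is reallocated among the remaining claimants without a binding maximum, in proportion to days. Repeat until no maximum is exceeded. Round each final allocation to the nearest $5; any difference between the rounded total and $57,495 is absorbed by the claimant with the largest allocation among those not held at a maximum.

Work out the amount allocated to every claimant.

Total days = 1,353.
Unconstrained shares: Halvorsen 10,793.59; Vance 13,895.69; Lindqvist 6,034.21; Andrade 6,076.71; Okafor 13,768.20; Orozco 6,926.60.
Held at cap: Okafor ($11,200); remaining pool $46,295 reallocated over remaining days 1,029.
Shares after redistribution: Halvorsen 11,427.53 → $11,430; Vance 14,711.82 → $14,710; Lindqvist 6,388.62 → $6,390; Andrade 6,433.61 → $6,435; Orozco 7,333.42 → $7,335.
Rounding difference −$5 applied to Vance → $14,705.

Halvorsen: $11,430 | Vance: $14,705 | Lindqvist: $6,390 | Andrade: $6,435 | Okafor: $11,200 | Orozco: $7,335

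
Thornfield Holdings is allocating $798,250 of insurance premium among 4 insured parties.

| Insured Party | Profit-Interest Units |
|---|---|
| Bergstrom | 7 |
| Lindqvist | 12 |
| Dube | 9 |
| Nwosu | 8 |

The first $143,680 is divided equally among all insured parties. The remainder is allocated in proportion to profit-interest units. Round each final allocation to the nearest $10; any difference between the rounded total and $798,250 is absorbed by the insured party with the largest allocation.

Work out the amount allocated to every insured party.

Bergstrom: $163,200 | Lindqvist: $254,110 | Dube: $199,560 | Nwosu: $181,380

Equal tier: $143,680 ÷ 4 = $35,920 apiece.
Remainder $654,570 by profit-interest units (total 36): Bergstrom 127,277.50 → $127,280; Lindqvist 218,190.00 → $218,190; Dube 163,642.50 → $163,640; Nwosu 145,460.00 → $145,460.
Totals: Bergstrom $35,920 + $127,280 = $163,200; Lindqvist $35,920 + $218,190 = $254,110; Dube $35,920 + $163,640 = $199,560; Nwosu $35,920 + $145,460 = $181,380.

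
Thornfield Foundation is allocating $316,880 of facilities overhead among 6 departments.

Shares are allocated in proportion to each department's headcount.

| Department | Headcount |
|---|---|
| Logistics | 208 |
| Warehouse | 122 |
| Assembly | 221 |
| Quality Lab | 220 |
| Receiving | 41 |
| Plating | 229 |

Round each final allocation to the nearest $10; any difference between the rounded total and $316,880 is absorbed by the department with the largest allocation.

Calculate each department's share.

Logistics: $63,320 · Warehouse: $37,140 · Assembly: $67,270 · Quality Lab: $66,970 · Receiving: $12,480 · Plating: $69,700

Headcount total: 1,041.
Pro-rata amounts: Logistics 208/1,041 × $316,880 = 63,315.12; Warehouse 122/1,041 × $316,880 = 37,136.75; Assembly 221/1,041 × $316,880 = 67,272.32; Quality Lab 220/1,041 × $316,880 = 66,967.92; Receiving 41/1,041 × $316,880 = 12,480.38; Plating 229/1,041 × $316,880 = 69,707.51.
Rounded to nearest $10: Logistics $63,320; Warehouse $37,140; Assembly $67,270; Quality Lab $66,970; Receiving $12,480; Plating $69,710. Sum = $316,890.
Difference $316,880 − $316,890 = −$10 applied to largest allocation (Plating): Plating becomes $69,700.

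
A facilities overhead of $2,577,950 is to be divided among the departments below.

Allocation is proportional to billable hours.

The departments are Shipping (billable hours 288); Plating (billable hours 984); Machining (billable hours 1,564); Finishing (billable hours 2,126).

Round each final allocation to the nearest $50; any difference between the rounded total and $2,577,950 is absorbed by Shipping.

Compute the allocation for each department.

Sum of billable hours: 4,962.
Proportional shares: Shipping 288/4,962 × $2,577,950 = 149,627.09; Plating 984/4,962 × $2,577,950 = 511,225.88; Machining 1,564/4,962 × $2,577,950 = 812,558.20; Finishing 2,126/4,962 × $2,577,950 = 1,104,538.84.
Rounded to nearest $50: Shipping $149,650; Plating $511,250; Machining $812,550; Finishing $1,104,550. Sum = $2,578,000.
Difference $2,577,950 − $2,578,000 = −$50 applied to Shipping: Shipping becomes $149,600.

Shipping: $149,600 · Plating: $511,250 · Machining: $812,550 · Finishing: $1,104,550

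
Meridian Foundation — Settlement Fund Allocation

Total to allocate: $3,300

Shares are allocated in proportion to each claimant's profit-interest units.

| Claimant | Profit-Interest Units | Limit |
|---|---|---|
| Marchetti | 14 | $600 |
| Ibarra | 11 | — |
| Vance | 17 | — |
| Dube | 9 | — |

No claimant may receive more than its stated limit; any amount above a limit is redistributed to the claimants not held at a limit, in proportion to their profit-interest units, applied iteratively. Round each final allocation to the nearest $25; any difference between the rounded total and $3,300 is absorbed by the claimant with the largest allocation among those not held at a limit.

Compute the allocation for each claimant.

Profit-interest units total: 51.
Unconstrained shares: Marchetti 905.88; Ibarra 711.76; Vance 1,100.00; Dube 582.35.
Cap binds for Marchetti ($600); remaining pool $2,700 reallocated over remaining profit-interest units 37.
Redistributed shares: Ibarra 802.70 → $800; Vance 1,240.54 → $1,250; Dube 656.76 → $650.

Marchetti: $600 · Ibarra: $800 · Vance: $1,250 · Dube: $650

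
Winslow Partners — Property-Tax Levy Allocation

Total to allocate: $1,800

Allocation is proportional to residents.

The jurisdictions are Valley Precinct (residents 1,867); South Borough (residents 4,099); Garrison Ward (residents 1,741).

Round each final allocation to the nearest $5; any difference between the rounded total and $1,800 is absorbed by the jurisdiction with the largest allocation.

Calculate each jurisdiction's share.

Valley Precinct: $435; South Borough: $960; Garrison Ward: $405

Total residents = 7,707.
Proportional shares: Valley Precinct 1,867/7,707 × $1,800 = 436.05; South Borough 4,099/7,707 × $1,800 = 957.34; Garrison Ward 1,741/7,707 × $1,800 = 406.62.
Rounded to nearest $5: Valley Precinct $435; South Borough $955; Garrison Ward $405. Sum = $1,795.
Difference $1,800 − $1,795 = +$5 applied to largest allocation (South Borough): South Borough becomes $960.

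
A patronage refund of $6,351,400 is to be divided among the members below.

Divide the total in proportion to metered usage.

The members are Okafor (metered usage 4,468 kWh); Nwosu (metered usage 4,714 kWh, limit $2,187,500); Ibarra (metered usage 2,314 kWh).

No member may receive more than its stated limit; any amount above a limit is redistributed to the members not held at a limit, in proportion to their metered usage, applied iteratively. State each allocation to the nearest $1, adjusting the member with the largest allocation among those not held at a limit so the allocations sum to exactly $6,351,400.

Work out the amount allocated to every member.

Okafor: $2,743,189; Nwosu: $2,187,500; Ibarra: $1,420,711

Metered usage total: 11,496.
Unconstrained shares: Okafor 2,468,515.59; Nwosu 2,604,427.59; Ibarra 1,278,456.82.
Capped: Nwosu ($2,187,500); remaining pool $4,163,900 reallocated over remaining metered usage 6,782.
Redistributed shares: Okafor 2,743,188.62 → $2,743,189; Ibarra 1,420,711.38 → $1,420,711.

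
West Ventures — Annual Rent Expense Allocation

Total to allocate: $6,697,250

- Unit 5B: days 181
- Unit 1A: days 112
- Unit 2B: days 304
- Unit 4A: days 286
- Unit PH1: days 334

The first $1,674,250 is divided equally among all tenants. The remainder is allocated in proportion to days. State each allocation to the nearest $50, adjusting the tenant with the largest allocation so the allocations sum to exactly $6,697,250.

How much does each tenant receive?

Unit 5B: $1,081,900 · Unit 1A: $797,100 · Unit 2B: $1,589,550 · Unit 4A: $1,515,300 · Unit PH1: $1,713,400

$1,674,250 shared equally gives $334,850 per tenant.
Remainder $5,023,000 by days (total 1,217): Unit 5B 747,052.59 → $747,050; Unit 1A 462,264.59 → $462,250; Unit 2B 1,254,718.16 → $1,254,700; Unit 4A 1,180,425.64 → $1,180,450; Unit PH1 1,378,539.03 → $1,378,550.
Totals: Unit 5B $334,850 + $747,050 = $1,081,900; Unit 1A $334,850 + $462,250 = $797,100; Unit 2B $334,850 + $1,254,700 = $1,589,550; Unit 4A $334,850 + $1,180,450 = $1,515,300; Unit PH1 $334,850 + $1,378,550 = $1,713,400.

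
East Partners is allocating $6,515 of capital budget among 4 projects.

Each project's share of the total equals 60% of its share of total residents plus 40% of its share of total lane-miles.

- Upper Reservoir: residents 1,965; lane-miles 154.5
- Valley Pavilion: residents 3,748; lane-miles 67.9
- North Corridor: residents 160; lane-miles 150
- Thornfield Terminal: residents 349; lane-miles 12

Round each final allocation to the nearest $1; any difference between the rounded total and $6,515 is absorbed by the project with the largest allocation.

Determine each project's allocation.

Upper Reservoir: $2,282; Valley Pavilion: $2,815; North Corridor: $1,117; Thornfield Terminal: $301

Totals — residents 6,222, lane-miles 384.4.
Composite weights (60% residents + 40% lane-miles): Upper Reservoir 0.3503; Valley Pavilion 0.4321; North Corridor 0.1715; Thornfield Terminal 0.0461.
Proportional shares: Upper Reservoir 2,281.94; Valley Pavilion 2,815.02; North Corridor 1,117.43; Thornfield Terminal 300.61.
At nearest $1: Upper Reservoir $2,282; Valley Pavilion $2,815; North Corridor $1,117; Thornfield Terminal $301. Sum = $6,515.
No rounding difference to absorb.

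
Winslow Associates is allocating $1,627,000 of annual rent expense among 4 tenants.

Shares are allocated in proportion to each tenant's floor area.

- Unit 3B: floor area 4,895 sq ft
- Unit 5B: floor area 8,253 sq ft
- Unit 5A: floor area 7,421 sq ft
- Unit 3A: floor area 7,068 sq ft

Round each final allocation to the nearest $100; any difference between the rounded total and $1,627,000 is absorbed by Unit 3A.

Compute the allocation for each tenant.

Unit 3B: $288,200; Unit 5B: $485,900; Unit 5A: $436,900; Unit 3A: $416,000

Sum of floor area: 27,637.
Pro-rata amounts: Unit 3B 4,895/27,637 × $1,627,000 = 288,170.39; Unit 5B 8,253/27,637 × $1,627,000 = 485,857.04; Unit 5A 7,421/27,637 × $1,627,000 = 436,876.90; Unit 3A 7,068/27,637 × $1,627,000 = 416,095.67.
Rounded to nearest $100: Unit 3B $288,200; Unit 5B $485,900; Unit 5A $436,900; Unit 3A $416,100. Sum = $1,627,100.
Difference $1,627,000 − $1,627,100 = −$100 applied to Unit 3A: Unit 3A becomes $416,000.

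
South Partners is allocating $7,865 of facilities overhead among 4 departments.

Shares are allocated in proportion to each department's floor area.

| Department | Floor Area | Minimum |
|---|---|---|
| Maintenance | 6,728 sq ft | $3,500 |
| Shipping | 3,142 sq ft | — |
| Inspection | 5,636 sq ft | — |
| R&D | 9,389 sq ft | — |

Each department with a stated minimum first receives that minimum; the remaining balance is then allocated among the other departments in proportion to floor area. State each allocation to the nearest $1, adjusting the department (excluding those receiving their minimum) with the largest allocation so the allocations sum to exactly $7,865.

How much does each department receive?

Minimums first: Maintenance $3,500. Remaining pool $4,365.
Remaining pool split over remaining floor area 18,167: Shipping 754.93 → $755; Inspection 1,354.17 → $1,354; R&D 2,255.90 → $2,256.

Maintenance: $3,500 | Shipping: $755 | Inspection: $1,354 | R&D: $2,256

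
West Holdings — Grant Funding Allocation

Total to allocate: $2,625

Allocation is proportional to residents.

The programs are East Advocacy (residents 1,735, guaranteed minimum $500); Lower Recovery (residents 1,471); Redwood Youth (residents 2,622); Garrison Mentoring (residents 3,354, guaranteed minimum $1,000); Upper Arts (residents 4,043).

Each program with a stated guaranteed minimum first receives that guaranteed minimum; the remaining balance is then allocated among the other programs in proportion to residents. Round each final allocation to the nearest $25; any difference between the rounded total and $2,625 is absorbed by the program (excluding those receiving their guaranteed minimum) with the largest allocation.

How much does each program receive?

East Advocacy: $500 · Lower Recovery: $200 · Redwood Youth: $375 · Garrison Mentoring: $1,000 · Upper Arts: $550

Guaranteed amounts: East Advocacy $500; Garrison Mentoring $1,000. Remaining pool $1,125.
Remaining pool split over remaining residents 8,136: Lower Recovery 203.40 → $200; Redwood Youth 362.56 → $375; Upper Arts 559.04 → $550.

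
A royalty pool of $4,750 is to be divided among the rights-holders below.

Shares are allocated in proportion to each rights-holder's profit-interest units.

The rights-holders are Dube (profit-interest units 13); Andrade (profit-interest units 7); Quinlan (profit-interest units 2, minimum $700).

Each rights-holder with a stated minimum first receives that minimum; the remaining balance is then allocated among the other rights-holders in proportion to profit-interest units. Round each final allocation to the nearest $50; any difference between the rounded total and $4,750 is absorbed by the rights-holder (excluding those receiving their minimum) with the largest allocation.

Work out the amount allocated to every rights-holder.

Fund the minimums — Quinlan $700. Balance $4,050.
Balance split over remaining profit-interest units 20: Dube 2,632.50 → $2,650; Andrade 1,417.50 → $1,400.

Dube: $2,650 | Andrade: $1,400 | Quinlan: $700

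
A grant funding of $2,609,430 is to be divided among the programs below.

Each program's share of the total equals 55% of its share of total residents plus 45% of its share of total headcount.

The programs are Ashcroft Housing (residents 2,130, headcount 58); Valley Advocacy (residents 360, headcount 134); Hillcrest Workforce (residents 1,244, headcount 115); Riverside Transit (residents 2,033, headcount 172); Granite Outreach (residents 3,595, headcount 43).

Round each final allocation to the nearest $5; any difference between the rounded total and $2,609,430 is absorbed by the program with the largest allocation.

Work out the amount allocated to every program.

Residents total 9,362; headcount total 522.
Blended shares (55% residents + 45% headcount): Ashcroft Housing 0.1751; Valley Advocacy 0.1367; Hillcrest Workforce 0.1722; Riverside Transit 0.2677; Granite Outreach 0.2483.
Unrounded shares: Ashcroft Housing 456,998.66; Valley Advocacy 356,621.84; Hillcrest Workforce 449,397.62; Riverside Transit 698,572.62; Granite Outreach 647,839.26.
At nearest $5: Ashcroft Housing $457,000; Valley Advocacy $356,620; Hillcrest Workforce $449,400; Riverside Transit $698,575; Granite Outreach $647,840. Sum = $2,609,435.
Difference $2,609,430 − $2,609,435 = −$5 applied to largest allocation (Riverside Transit): Riverside Transit becomes $698,570.

Ashcroft Housing: $457,000 | Valley Advocacy: $356,620 | Hillcrest Workforce: $449,400 | Riverside Transit: $698,570 | Granite Outreach: $647,840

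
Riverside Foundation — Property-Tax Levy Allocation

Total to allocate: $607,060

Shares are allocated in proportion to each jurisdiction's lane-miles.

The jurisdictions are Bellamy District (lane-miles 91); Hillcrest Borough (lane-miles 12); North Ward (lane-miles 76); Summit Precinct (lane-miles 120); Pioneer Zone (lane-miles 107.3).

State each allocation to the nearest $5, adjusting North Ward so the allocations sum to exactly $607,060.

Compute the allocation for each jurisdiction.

Bellamy District: $135,965 | Hillcrest Borough: $17,930 | North Ward: $113,550 | Summit Precinct: $179,295 | Pioneer Zone: $160,320

Lane-miles total: 406.3.
Pro-rata amounts: Bellamy District 91/406.3 × $607,060 = 135,964.71; Hillcrest Borough 12/406.3 × $607,060 = 17,929.41; North Ward 76/406.3 × $607,060 = 113,552.94; Summit Precinct 120/406.3 × $607,060 = 179,294.12; Pioneer Zone 107.3/406.3 × $607,060 = 160,318.82.
At nearest $5: Bellamy District $135,965; Hillcrest Borough $17,930; North Ward $113,555; Summit Precinct $179,295; Pioneer Zone $160,320. Sum = $607,065.
Difference $607,060 − $607,065 = −$5 applied to North Ward: North Ward becomes $113,550.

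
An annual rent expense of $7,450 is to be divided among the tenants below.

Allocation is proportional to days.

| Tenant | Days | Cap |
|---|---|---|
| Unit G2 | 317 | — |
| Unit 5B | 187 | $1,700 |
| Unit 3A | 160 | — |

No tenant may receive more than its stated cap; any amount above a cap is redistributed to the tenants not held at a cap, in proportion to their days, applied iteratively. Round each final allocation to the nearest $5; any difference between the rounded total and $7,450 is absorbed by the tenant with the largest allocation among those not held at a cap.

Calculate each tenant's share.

Combined days = 664.
Proportional shares (ignoring caps): Unit G2 3,556.70; Unit 5B 2,098.12; Unit 3A 1,795.18.
Held at cap: Unit 5B ($1,700); residual $5,750 reallocated over remaining days 477.
Remaining shares: Unit G2 3,821.28 → $3,820; Unit 3A 1,928.72 → $1,930.

Unit G2: $3,820 · Unit 5B: $1,700 · Unit 3A: $1,930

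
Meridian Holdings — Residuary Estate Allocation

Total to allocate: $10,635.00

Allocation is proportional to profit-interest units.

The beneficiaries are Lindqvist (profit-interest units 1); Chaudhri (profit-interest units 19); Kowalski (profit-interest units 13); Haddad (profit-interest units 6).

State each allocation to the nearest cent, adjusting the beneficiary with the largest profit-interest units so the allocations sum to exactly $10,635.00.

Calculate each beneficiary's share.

Profit-interest units total: 1 + 19 + 13 + 6 = 39.
Pro-rata amounts: Lindqvist 272.6923; Chaudhri 5,181.1538; Kowalski 3,545.0000; Haddad 1,636.1538.
Rounded to nearest cent: Lindqvist $272.69; Chaudhri $5,181.15; Kowalski $3,545.00; Haddad $1,636.15. Sum = $10,634.99.
Difference $10,635.00 − $10,634.99 = +$0.01 applied to largest profit-interest units (Chaudhri): Chaudhri becomes $5,181.16.

Lindqvist: $272.69 | Chaudhri: $5,181.16 | Kowalski: $3,545.00 | Haddad: $1,636.15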